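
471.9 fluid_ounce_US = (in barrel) 0.08778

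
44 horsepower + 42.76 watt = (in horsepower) 44.06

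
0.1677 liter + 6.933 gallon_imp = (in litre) 31.69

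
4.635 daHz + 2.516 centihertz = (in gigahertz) 4.638e-08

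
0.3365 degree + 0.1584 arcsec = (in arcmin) 20.19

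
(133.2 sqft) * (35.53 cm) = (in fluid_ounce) 1.487e+05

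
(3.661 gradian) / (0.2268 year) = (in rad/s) 8.04e-09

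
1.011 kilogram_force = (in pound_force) 2.229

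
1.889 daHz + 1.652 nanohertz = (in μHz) 1.889e+07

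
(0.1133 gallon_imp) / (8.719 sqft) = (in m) 0.0006359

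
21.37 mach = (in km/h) 2.62e+04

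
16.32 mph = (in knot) 14.18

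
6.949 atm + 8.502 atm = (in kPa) 1566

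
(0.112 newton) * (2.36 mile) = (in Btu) 0.4032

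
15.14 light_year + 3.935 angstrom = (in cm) 1.432e+19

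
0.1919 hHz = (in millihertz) 1.919e+04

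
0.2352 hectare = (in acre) 0.5812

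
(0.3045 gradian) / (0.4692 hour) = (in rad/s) 2.832e-06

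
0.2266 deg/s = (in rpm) 0.03777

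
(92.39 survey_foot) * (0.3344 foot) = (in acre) 0.0007093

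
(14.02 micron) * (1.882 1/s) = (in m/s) 2.639e-05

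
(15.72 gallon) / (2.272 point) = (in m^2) 74.24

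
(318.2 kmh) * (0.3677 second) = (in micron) 3.25e+07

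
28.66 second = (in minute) 0.4777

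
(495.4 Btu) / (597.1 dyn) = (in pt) 2.481e+11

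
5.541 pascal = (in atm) 5.469e-05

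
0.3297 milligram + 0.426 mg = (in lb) 1.666e-06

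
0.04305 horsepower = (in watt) 32.1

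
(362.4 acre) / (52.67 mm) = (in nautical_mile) 1.503e+04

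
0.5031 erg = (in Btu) 4.768e-11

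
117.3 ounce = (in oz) 117.3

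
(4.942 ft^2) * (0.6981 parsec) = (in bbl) 6.221e+16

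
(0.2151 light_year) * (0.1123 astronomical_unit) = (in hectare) 3.419e+21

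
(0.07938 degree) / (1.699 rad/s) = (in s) 0.0008154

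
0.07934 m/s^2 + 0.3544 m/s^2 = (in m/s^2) 0.4337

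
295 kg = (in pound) 650.4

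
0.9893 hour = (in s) 3561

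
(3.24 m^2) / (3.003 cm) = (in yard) 118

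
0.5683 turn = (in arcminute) 1.228e+04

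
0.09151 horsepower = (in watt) 68.24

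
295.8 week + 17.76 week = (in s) 1.896e+08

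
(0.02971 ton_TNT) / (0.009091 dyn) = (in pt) 3.876e+18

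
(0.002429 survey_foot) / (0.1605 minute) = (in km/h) 0.0002768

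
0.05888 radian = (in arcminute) 202.4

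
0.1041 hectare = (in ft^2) 1.121e+04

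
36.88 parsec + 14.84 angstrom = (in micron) 1.138e+24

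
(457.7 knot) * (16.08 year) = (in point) 3.385e+14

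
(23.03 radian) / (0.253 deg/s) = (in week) 0.008624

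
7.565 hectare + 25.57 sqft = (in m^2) 7.565e+04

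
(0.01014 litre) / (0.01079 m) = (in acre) 2.322e-07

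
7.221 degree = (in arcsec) 2.6e+04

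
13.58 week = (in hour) 2281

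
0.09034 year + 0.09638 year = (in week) 9.736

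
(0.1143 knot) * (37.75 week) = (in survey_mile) 834.2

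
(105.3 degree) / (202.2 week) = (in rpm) 1.435e-07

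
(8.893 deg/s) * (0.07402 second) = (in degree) 0.6583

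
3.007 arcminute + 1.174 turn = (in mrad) 7377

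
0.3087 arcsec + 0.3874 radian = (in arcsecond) 7.991e+04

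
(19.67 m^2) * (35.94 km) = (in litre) 7.069e+08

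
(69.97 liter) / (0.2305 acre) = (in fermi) 7.501e+10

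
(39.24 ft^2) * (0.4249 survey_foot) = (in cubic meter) 0.4721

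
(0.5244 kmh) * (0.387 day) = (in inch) 1.918e+05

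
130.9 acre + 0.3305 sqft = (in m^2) 5.297e+05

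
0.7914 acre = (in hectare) 0.3203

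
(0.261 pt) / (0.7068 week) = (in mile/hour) 4.818e-10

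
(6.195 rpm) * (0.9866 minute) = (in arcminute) 1.32e+05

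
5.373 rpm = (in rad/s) 0.5627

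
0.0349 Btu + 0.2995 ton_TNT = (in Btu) 1.188e+06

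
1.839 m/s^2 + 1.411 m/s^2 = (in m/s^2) 3.25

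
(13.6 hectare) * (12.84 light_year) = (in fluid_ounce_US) 5.586e+26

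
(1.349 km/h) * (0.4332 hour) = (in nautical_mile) 0.3155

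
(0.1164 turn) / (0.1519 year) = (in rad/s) 1.527e-07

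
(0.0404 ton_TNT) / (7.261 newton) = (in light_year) 2.461e-09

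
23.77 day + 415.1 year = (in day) 1.515e+05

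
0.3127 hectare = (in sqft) 3.366e+04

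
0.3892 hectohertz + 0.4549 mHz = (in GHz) 3.892e-08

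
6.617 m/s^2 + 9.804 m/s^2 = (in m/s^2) 16.42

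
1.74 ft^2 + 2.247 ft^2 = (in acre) 9.153e-05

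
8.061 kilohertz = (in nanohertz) 8.061e+12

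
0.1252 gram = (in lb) 0.000276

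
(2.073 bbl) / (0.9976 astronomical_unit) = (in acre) 5.457e-16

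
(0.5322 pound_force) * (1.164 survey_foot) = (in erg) 8.399e+06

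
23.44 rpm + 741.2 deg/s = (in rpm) 147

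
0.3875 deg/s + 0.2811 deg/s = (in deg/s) 0.6686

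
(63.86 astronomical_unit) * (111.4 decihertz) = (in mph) 2.381e+14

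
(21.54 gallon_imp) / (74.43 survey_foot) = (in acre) 1.067e-06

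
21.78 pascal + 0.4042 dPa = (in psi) 0.003165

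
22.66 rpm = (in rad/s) 2.373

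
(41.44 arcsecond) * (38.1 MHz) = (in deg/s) 4.386e+05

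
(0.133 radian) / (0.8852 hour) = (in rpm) 0.0003985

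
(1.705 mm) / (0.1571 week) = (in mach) 5.27e-11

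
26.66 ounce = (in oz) 26.66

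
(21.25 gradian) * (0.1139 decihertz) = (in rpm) 0.03631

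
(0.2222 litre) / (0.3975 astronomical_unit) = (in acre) 9.233e-19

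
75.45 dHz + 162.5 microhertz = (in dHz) 75.45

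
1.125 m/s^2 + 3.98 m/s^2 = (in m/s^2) 5.105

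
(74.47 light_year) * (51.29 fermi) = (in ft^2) 3.89e+05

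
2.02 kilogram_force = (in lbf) 4.453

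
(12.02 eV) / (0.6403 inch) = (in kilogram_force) 1.207e-17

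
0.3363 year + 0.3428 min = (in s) 1.061e+07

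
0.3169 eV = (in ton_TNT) 1.214e-29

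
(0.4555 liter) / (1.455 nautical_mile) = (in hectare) 1.69e-11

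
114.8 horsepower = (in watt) 8.561e+04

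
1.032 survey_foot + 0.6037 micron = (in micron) 3.146e+05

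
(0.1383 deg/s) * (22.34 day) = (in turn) 741.5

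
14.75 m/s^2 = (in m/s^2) 14.75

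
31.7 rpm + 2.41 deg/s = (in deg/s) 192.6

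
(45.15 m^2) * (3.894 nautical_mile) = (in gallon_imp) 7.162e+07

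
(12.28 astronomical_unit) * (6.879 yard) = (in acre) 2.855e+09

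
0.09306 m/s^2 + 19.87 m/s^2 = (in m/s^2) 19.96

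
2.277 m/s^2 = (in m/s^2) 2.277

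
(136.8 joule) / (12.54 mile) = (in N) 0.006779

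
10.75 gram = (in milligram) 1.075e+04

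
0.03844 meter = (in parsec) 1.246e-18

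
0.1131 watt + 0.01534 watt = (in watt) 0.1284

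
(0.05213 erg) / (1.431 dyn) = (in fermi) 3.643e+11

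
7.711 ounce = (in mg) 2.186e+05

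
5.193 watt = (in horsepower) 0.006964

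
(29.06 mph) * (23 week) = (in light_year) 1.91e-08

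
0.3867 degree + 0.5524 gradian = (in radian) 0.01543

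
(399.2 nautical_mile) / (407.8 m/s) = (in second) 1813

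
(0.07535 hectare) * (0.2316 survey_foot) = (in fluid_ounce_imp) 1.872e+06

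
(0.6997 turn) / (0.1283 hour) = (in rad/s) 0.009518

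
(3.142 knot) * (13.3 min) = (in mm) 1.29e+06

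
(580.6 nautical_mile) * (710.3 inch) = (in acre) 4794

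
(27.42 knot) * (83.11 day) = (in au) 0.0006771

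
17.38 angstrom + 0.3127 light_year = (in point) 8.386e+18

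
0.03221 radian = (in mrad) 32.21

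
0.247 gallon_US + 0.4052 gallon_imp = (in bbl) 0.01747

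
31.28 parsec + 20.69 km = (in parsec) 31.28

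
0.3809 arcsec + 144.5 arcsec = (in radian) 0.0007024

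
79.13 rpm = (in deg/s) 474.8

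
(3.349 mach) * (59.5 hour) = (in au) 0.001633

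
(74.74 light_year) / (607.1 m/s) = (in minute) 1.941e+13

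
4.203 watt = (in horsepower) 0.005636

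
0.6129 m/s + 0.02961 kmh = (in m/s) 0.6211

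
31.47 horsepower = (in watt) 2.347e+04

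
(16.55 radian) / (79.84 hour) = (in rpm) 0.0005499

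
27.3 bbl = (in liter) 4340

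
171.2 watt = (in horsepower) 0.2296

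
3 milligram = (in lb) 6.614e-06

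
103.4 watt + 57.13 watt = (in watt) 160.5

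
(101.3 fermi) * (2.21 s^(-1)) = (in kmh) 8.059e-13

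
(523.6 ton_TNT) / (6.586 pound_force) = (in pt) 2.12e+14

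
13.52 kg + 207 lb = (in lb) 236.8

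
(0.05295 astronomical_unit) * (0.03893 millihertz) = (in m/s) 3.084e+05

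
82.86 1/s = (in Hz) 82.86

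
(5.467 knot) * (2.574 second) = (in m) 7.239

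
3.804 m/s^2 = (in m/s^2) 3.804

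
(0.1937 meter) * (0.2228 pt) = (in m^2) 1.522e-05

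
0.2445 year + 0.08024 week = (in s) 7.759e+06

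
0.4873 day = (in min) 701.7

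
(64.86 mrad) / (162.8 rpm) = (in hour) 1.057e-06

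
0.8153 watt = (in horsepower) 0.001093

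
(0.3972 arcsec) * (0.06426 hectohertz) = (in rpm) 0.0001182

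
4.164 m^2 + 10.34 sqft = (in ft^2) 55.16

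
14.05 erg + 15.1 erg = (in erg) 29.15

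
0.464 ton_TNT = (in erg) 1.941e+16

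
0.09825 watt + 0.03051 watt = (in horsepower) 0.0001727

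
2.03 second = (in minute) 0.03383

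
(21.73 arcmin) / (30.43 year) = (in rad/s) 6.587e-12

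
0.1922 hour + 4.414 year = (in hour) 3.867e+04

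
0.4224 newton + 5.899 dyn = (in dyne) 4.225e+04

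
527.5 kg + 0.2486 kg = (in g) 5.277e+05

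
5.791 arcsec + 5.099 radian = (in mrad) 5099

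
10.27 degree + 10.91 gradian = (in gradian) 22.32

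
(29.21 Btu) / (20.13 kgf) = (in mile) 0.097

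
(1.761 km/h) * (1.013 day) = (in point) 1.214e+08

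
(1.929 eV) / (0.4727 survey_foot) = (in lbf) 4.822e-19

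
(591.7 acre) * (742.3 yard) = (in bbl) 1.022e+10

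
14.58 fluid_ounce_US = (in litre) 0.4312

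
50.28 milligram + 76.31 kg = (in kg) 76.31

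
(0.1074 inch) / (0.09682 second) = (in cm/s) 2.818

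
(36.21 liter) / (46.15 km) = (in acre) 1.939e-10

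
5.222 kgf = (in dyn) 5.121e+06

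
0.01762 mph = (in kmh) 0.02836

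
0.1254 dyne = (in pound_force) 2.819e-07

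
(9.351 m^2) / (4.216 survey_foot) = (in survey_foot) 23.87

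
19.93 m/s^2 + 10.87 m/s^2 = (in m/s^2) 30.8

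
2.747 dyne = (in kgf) 2.801e-06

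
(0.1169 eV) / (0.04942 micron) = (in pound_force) 8.52e-14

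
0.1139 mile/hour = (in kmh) 0.1833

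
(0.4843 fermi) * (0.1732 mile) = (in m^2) 1.35e-13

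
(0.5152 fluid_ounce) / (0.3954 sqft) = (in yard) 0.0004536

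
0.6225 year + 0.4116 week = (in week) 32.87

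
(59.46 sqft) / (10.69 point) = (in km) 1.465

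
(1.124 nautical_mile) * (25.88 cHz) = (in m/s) 538.7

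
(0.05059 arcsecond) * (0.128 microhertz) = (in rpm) 2.998e-13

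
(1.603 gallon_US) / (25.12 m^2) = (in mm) 0.2416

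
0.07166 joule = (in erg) 7.166e+05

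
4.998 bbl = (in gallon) 209.9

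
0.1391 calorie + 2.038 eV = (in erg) 5.82e+06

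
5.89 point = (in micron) 2078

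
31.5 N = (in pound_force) 7.081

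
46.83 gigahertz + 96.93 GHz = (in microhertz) 1.438e+17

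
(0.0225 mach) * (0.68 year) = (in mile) 1.021e+05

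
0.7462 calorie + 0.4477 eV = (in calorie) 0.7462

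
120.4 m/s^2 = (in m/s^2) 120.4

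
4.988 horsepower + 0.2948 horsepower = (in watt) 3939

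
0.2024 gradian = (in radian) 0.003179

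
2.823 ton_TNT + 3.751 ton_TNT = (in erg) 2.751e+17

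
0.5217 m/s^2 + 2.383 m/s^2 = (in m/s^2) 2.905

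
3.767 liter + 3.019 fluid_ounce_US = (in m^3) 0.003856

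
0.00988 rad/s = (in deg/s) 0.5661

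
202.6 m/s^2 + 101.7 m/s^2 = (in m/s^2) 304.3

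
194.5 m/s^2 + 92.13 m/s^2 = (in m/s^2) 286.6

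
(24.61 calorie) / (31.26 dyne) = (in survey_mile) 204.7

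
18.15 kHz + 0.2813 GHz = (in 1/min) 1.688e+10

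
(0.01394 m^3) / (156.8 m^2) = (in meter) 8.89e-05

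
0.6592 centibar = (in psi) 0.09561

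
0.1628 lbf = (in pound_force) 0.1628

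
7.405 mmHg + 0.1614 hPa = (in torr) 7.526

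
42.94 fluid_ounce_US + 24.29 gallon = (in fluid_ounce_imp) 3281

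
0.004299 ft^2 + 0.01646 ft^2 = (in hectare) 1.929e-07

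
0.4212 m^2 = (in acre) 0.0001041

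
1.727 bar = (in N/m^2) 1.727e+05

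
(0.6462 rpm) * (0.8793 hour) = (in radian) 214.2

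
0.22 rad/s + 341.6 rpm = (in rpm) 343.7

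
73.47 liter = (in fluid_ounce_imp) 2586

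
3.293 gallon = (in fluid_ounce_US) 421.5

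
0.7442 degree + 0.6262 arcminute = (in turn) 0.002096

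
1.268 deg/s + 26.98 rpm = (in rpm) 27.19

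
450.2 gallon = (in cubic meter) 1.704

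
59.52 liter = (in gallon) 15.72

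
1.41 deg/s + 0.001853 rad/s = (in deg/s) 1.516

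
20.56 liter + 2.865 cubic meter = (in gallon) 762.3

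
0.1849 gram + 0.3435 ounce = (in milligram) 9923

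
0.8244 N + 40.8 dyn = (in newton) 0.8248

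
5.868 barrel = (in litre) 932.9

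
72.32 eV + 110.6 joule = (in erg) 1.106e+09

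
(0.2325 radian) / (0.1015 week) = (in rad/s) 3.787e-06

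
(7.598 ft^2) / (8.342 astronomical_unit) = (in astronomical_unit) 3.781e-24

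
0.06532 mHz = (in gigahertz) 6.532e-14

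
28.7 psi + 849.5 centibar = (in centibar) 1047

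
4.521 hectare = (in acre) 11.17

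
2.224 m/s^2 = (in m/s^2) 2.224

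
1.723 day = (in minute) 2481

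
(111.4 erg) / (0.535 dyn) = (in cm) 208.2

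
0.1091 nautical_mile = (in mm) 2.021e+05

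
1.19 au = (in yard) 1.947e+11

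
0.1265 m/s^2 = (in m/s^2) 0.1265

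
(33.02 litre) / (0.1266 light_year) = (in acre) 6.812e-21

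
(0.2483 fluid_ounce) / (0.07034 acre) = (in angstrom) 258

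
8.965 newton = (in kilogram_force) 0.9142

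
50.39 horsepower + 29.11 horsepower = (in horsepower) 79.5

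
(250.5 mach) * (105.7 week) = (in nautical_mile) 2.944e+09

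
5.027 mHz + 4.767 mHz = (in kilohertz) 9.794e-06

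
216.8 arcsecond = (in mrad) 1.051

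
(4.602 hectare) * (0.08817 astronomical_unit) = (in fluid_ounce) 2.053e+19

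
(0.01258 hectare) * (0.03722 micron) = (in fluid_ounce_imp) 0.1648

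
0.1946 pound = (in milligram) 8.827e+04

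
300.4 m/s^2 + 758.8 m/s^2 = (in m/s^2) 1059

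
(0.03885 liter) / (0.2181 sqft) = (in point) 5.435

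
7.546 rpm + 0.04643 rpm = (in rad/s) 0.7951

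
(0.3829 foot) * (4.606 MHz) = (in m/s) 5.376e+05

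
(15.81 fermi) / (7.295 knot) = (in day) 4.876e-20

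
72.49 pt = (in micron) 2.557e+04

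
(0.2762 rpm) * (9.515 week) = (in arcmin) 5.722e+08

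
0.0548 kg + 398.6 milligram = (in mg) 5.52e+04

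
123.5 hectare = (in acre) 305.2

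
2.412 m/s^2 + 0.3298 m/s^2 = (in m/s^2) 2.742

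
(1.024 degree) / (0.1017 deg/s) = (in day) 0.0001165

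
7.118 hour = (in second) 2.562e+04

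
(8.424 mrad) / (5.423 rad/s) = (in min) 2.589e-05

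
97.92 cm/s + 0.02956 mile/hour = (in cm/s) 99.24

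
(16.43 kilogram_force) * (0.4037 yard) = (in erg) 5.948e+08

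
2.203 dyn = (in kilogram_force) 2.246e-06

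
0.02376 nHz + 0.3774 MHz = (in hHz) 3774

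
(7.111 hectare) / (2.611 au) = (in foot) 5.973e-07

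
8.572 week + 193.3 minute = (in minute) 8.66e+04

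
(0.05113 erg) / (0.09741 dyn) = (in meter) 0.005249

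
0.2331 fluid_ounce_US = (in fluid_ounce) 0.2331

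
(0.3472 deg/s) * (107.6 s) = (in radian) 0.652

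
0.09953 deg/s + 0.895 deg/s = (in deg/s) 0.9945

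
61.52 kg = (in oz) 2170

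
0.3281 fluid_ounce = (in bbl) 6.103e-05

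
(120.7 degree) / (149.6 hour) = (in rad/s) 3.912e-06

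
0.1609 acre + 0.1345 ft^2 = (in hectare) 0.06512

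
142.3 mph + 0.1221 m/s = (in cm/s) 6374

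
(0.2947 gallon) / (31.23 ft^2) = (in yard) 0.0004205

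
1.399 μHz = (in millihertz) 0.001399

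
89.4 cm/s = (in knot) 1.738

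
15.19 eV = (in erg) 2.434e-11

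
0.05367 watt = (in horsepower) 7.197e-05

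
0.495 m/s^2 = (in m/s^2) 0.495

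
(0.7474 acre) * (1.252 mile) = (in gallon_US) 1.61e+09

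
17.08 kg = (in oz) 602.5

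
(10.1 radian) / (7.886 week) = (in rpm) 2.022e-05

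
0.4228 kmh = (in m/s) 0.1174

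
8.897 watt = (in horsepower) 0.01193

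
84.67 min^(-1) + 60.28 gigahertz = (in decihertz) 6.028e+11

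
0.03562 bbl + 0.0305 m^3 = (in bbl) 0.2275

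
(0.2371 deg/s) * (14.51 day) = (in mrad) 5.188e+06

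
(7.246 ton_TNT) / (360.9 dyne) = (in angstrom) 8.4e+22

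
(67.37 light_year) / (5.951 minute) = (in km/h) 6.426e+15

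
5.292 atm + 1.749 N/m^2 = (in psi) 77.77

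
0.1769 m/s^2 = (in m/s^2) 0.1769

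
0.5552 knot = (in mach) 0.0008388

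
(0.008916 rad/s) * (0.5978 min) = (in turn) 0.0509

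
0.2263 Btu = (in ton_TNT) 5.706e-08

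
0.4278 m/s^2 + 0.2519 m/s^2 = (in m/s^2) 0.6797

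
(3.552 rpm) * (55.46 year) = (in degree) 3.727e+10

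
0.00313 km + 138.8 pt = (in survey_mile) 0.001975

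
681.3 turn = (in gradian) 2.725e+05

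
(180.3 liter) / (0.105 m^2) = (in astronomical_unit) 1.148e-11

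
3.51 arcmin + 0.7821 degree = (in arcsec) 3026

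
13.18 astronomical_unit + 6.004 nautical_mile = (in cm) 1.972e+14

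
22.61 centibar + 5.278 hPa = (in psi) 3.356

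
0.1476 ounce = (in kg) 0.004184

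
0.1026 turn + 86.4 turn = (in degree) 3.114e+04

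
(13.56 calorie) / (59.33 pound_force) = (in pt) 609.4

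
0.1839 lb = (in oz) 2.942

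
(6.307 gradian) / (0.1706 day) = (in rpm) 6.418e-05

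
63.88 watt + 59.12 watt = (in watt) 123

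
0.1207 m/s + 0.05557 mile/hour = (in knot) 0.2829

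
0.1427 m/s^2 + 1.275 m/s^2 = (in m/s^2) 1.418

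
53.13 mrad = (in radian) 0.05313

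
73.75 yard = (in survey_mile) 0.0419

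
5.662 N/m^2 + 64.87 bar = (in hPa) 6.487e+04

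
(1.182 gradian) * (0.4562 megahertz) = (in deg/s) 4.853e+05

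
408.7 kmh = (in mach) 0.3334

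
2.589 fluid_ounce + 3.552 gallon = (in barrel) 0.08505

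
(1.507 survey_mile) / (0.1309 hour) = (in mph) 11.51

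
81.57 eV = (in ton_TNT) 3.124e-27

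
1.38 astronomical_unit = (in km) 2.064e+08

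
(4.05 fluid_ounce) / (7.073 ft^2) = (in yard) 0.0001993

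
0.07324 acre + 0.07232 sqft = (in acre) 0.07324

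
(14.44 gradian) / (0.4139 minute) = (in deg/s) 0.5233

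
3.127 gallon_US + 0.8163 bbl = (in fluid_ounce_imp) 4984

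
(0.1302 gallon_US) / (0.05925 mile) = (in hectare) 5.169e-10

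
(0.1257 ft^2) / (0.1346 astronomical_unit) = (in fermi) 580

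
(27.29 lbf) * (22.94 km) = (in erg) 2.785e+13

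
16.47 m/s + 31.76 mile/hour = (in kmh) 110.4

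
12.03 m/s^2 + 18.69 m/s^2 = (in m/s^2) 30.72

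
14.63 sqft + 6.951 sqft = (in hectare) 0.0002005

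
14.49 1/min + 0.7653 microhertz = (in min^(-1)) 14.49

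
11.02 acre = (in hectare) 4.46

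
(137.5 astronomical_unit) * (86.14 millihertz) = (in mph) 3.964e+12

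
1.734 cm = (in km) 1.734e-05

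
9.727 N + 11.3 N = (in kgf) 2.144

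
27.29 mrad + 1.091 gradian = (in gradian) 2.828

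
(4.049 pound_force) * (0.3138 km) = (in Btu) 5.357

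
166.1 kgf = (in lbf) 366.2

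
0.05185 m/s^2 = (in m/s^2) 0.05185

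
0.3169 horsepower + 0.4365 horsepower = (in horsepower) 0.7534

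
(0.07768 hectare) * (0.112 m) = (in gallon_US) 2.298e+04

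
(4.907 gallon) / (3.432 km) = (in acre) 1.337e-09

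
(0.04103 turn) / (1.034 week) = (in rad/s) 4.122e-07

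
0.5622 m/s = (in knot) 1.093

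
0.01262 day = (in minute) 18.17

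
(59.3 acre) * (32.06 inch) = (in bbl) 1.229e+06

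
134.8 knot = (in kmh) 249.6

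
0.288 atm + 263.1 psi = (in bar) 18.43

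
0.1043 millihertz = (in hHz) 1.043e-06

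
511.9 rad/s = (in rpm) 4888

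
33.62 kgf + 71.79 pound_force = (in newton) 649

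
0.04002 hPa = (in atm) 3.95e-05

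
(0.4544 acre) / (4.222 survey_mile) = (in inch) 10.66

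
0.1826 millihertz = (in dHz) 0.001826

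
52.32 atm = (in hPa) 5.301e+04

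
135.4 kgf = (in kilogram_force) 135.4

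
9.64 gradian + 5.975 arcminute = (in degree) 8.776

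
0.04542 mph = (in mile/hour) 0.04542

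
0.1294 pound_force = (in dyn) 5.756e+04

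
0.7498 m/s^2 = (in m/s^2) 0.7498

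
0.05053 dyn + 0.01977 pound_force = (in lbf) 0.01977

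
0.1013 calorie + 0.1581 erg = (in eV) 2.645e+18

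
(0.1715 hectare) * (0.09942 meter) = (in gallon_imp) 3.751e+04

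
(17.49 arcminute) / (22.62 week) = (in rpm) 3.551e-09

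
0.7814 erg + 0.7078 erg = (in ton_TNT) 3.559e-17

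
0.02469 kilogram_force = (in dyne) 2.421e+04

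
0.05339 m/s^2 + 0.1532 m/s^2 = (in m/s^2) 0.2066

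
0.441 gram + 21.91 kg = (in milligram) 2.191e+07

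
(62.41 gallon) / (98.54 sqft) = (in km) 2.581e-05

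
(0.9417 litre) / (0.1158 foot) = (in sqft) 0.2872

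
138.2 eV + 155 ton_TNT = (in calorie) 1.55e+11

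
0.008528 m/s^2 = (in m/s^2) 0.008528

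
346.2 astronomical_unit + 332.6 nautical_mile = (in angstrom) 5.179e+23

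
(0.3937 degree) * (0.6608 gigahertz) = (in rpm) 4.336e+07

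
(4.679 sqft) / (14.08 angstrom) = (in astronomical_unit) 0.002064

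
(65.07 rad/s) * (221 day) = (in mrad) 1.242e+12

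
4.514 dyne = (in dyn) 4.514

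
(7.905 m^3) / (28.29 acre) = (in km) 6.905e-08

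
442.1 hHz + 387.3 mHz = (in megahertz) 0.04421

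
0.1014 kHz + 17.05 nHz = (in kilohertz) 0.1014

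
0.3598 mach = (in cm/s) 1.225e+04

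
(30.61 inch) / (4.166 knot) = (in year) 1.15e-08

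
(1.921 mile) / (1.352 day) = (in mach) 7.773e-05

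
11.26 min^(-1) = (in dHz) 1.877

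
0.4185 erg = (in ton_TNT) 1e-17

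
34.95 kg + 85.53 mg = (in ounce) 1233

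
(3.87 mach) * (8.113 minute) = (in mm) 6.414e+08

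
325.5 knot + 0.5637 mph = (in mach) 0.4925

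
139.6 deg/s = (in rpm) 23.27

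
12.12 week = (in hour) 2036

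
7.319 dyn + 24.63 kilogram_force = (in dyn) 2.415e+07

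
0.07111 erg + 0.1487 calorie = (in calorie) 0.1487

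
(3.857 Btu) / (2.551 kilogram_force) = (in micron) 1.627e+08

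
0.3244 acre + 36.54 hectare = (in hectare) 36.67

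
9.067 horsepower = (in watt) 6761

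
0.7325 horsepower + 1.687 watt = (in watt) 547.9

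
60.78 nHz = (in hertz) 6.078e-08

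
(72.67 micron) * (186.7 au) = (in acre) 5.015e+05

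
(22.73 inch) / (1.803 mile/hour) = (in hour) 0.000199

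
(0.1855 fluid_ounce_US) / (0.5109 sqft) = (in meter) 0.0001156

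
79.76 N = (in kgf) 8.133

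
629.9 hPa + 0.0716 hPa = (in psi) 9.137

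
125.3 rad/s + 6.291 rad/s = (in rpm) 1257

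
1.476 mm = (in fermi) 1.476e+12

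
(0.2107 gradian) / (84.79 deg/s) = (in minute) 3.727e-05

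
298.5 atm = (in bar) 302.5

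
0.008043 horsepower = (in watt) 5.998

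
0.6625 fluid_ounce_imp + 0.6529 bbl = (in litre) 103.8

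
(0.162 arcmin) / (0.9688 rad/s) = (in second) 4.864e-05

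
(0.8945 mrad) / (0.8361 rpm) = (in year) 3.24e-10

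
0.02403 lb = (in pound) 0.02403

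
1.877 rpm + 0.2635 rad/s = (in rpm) 4.393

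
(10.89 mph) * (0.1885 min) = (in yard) 60.21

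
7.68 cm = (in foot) 0.252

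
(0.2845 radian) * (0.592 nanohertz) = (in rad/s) 1.684e-10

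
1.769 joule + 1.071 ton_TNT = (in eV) 2.797e+28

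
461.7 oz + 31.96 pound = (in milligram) 2.759e+07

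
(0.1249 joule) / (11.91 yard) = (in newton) 0.01147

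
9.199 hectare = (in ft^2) 9.902e+05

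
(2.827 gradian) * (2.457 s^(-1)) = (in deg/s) 6.251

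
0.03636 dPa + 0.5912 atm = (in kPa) 59.9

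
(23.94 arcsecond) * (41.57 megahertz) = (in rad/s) 4825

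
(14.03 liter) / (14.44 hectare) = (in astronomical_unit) 6.495e-19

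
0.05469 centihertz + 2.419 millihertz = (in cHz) 0.2966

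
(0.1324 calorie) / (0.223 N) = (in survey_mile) 0.001544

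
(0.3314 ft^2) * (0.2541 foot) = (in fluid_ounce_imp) 83.92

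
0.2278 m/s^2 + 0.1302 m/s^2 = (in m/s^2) 0.358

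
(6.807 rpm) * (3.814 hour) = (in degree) 5.608e+05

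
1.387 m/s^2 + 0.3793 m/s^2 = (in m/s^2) 1.766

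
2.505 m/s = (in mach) 0.007357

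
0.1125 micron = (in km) 1.125e-10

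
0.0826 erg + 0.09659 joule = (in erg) 9.659e+05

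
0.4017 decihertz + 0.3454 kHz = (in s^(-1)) 345.4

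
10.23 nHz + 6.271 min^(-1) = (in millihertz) 104.5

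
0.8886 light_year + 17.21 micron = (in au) 5.62e+04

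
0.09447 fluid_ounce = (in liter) 0.002794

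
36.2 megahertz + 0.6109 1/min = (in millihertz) 3.62e+10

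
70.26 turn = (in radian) 441.5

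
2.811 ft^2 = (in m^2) 0.2612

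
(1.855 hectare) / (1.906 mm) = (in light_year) 1.029e-09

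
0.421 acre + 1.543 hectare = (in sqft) 1.844e+05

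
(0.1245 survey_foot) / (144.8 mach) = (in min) 1.283e-08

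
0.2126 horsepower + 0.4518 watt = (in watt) 159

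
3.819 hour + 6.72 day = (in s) 5.944e+05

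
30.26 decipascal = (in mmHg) 0.0227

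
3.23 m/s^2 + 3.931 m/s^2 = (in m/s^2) 7.161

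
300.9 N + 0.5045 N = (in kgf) 30.73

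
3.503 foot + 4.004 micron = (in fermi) 1.068e+15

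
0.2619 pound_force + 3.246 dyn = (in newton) 1.165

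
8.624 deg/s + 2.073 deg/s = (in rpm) 1.783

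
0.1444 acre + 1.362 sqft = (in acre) 0.1444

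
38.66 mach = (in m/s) 1.316e+04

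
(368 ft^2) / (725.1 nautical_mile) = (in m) 2.546e-05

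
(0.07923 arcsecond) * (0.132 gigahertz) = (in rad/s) 50.7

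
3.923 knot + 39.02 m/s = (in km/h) 147.7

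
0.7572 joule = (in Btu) 0.0007177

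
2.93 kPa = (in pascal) 2930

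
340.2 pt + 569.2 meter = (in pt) 1.614e+06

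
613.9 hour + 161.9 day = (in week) 26.78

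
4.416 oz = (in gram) 125.2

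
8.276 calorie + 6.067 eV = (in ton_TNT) 8.276e-09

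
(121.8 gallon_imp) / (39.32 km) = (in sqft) 0.0001516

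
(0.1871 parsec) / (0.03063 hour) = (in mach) 1.538e+11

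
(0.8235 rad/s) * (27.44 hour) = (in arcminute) 2.797e+08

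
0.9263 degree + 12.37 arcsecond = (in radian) 0.01623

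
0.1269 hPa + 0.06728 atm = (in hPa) 68.3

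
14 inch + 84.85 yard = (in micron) 7.794e+07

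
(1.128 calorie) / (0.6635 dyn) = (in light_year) 7.519e-11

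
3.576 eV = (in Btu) 5.43e-22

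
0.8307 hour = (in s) 2991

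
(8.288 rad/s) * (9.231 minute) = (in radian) 4590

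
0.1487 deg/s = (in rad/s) 0.002595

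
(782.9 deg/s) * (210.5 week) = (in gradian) 1.107e+11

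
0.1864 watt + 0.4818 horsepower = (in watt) 359.5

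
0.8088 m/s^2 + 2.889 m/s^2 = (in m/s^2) 3.698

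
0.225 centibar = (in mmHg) 1.688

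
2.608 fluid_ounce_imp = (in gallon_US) 0.01958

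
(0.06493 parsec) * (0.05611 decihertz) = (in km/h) 4.047e+13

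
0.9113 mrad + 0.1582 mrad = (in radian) 0.001069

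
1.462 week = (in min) 1.474e+04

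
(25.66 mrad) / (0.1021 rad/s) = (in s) 0.2513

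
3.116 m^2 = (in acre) 0.00077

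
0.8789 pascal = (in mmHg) 0.006592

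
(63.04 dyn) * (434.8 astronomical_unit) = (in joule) 4.1e+10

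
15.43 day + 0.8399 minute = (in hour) 370.3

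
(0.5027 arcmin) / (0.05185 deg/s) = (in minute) 0.002693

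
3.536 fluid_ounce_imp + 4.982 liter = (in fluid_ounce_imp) 178.9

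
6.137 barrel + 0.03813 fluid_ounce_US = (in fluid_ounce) 3.299e+04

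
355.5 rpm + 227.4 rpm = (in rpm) 582.9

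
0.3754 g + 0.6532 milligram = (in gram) 0.3761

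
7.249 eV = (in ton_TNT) 2.776e-28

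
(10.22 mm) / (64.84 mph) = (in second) 0.0003526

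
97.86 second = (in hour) 0.02718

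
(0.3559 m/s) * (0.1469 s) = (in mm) 52.28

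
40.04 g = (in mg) 4.004e+04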